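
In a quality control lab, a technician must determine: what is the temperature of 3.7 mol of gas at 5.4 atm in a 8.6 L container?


PV = nRT  (R = 0.08206 L·atm/(mol·K))
T = PV/(nR) = 5.4×8.6/(3.7×0.08206)
= 46.44/0.303622
= 152.95 K

152.95 K


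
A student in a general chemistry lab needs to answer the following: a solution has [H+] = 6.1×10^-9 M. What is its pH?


pH = -log10([H+]) = -log10(6.1×10^-9)
= 9 - log10(6.1)
= 9 - 0.79
= 8.21

8.21


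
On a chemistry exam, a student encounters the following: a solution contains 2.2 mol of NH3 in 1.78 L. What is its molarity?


M = n/V = 2.2/1.78 = 1.236 mol/L

1.236 M


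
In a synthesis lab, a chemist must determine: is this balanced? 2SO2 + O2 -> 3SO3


Equation: 2SO2 + O2 -> 3SO3
Check atoms: O: 6≠9, S: 2≠3
Not balanced

No, not balanced


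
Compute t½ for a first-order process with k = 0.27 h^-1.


t½ = ln2/k = 0.693147/(0.27 h^-1)
= 2.567 h

2.567 h


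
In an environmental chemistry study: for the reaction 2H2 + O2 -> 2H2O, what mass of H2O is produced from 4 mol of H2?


Mole ratio H2O:H2 = 2:2
n(H2O) = 4 × 2/2 = 4.000 mol
mass = 4.000 × 18.02 = 72.08 g

72.08 g


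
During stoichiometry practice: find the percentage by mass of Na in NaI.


M(NaI) = 1×22.99 + 1×126.9 = 149.89 g/mol
Mass of Na = 1 × 22.99 = 22.99 g/mol
% Na = 22.99/149.89 × 100 = 15.34%

15.34%


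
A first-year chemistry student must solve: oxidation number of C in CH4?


x + 4(+1) = 0, so x = -4
Oxidation number: -4

-4


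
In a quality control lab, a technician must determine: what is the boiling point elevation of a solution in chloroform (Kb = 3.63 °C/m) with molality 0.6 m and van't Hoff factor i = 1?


ΔTb = Kb × m × i
= 3.63 × 0.6 × 1
= 2.178 °C

2.178 °C


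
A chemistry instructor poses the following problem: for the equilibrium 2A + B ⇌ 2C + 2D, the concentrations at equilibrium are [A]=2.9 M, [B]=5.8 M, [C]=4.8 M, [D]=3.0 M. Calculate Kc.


Kc = [C]^2[D]^2/([A]^2[B])
= (4.8^2 × 3.0^2)/(2.9^2 × 5.8^1)
= 207.36/48.778
= 4.251

4.251


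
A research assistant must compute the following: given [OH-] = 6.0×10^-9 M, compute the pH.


pOH = -log10([OH-]) = -log10(6.0×10^-9)
= 9 - log10(6.0) = 8.22
pH = 14 - pOH = 14 - 8.22 = 5.78

5.78


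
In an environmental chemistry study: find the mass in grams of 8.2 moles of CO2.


M(CO2) = 44.01 g/mol
mass = n × M = 8.2 × 44.01 = 360.88 g

360.88 g


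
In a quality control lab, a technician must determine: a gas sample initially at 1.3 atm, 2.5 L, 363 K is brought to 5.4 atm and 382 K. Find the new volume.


P1V1/T1 = P2V2/T2
V2 = P1V1T2/(T1P2)
= 1.3×2.5×382/(363×5.4)
= 0.633 L

0.633 L


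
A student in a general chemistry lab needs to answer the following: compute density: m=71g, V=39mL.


ρ = mass/volume
= 71/39
= 1.821 g/mL

1.821 g/mL


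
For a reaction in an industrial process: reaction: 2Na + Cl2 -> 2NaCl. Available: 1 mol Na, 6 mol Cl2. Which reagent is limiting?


Mole ratio available / coefficient:
  Na: 1/2 = 0.500
  Cl2: 6/1 = 6.000
Smaller ratio is limiting.

Na


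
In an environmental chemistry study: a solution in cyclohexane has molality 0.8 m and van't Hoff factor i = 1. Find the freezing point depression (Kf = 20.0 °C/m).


ΔTf = Kf × m × i
= 20.0 × 0.8 × 1
= 16.0 °C

16.0 °C


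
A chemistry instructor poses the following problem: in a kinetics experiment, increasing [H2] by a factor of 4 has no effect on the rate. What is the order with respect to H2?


rate ∝ [H2]^n
rate ∝ [H2]^0
Order in H2: 0

0


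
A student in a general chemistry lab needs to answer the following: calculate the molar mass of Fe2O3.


M(Fe2O3) = 2×55.85 + 3×16.0
= 111.7 + 48.0
= 159.7 g/mol

159.7 g/mol


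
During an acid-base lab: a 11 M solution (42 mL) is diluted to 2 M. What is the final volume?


C1V1 = C2V2
11 × 42 = 2 × V2
V2 = 462/2 = 231.0 mL

231.0 mL


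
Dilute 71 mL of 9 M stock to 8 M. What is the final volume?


C1V1 = C2V2
9 × 71 = 8 × V2
V2 = 639/8 = 79.88 mL

79.88 mL


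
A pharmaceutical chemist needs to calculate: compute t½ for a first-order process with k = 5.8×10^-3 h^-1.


t½ = ln2/k = 0.693147/(5.8×10^-3 h^-1)
= 119.5 h

119.5 h


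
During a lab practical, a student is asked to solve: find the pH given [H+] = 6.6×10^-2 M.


pH = -log10([H+]) = -log10(6.6×10^-2)
= 2 - log10(6.6)
= 2 - 0.82
= 1.18

1.18


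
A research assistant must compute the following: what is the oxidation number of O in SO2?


O is usually -2
Oxidation number: -2

-2


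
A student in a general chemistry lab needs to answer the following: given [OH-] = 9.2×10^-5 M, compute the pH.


pOH = -log10([OH-]) = -log10(9.2×10^-5)
= 5 - log10(9.2) = 4.04
pH = 14 - pOH = 14 - 4.04 = 9.96

9.96


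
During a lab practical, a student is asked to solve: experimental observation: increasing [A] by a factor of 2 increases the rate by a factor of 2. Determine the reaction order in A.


rate ∝ [A]^n
2^n = 2 → n = 1
Order in A: 1

1


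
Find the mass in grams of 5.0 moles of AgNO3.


M(AgNO3) = 169.88 g/mol
mass = n × M = 5.0 × 169.88 = 849.40 g

849.40 g


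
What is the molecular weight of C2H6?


M(C2H6) = 2×12.01 + 6×1.008
= 24.02 + 6.05
= 30.07 g/mol

30.07 g/mol


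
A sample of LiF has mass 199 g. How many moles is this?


M(LiF) = 25.94 g/mol
n = mass/M = 199/25.94 = 7.6715 mol

7.6715 mol


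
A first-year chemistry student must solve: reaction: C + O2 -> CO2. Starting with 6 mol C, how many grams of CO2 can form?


Mole ratio CO2:C = 1:1
n(CO2) = 6 × 1/1 = 6.000 mol
mass = 6.000 × 44.01 = 264.06 g

264.06 g


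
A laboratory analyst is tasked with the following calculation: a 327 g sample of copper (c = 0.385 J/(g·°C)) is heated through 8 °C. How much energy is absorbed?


q = mcΔT = 327 × 0.385 × 8
= 1007.16 J

1007.16 J


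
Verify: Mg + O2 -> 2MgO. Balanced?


Equation: Mg + O2 -> 2MgO
Check atoms: Mg: 1≠2, O: 2=2
Not balanced

No, not balanced


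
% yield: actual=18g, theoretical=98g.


% yield = actual/theoretical × 100
= 18/98 × 100
= 18.37%

18.37%


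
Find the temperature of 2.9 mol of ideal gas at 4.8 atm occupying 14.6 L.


PV = nRT  (R = 0.08206 L·atm/(mol·K))
T = PV/(nR) = 4.8×14.6/(2.9×0.08206)
= 70.08/0.237974
= 294.49 K

294.49 K


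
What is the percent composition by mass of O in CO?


M(CO) = 1×12.01 + 1×16.0 = 28.01 g/mol
Mass of O = 1 × 16.0 = 16.00 g/mol
% O = 16.00/28.01 × 100 = 57.12%

57.12%


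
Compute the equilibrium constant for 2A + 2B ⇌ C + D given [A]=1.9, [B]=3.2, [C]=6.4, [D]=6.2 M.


Kc = [C][D]/([A]^2[B]^2)
= (6.4^1 × 6.2^1)/(1.9^2 × 3.2^2)
= 39.68/36.9664
= 1.073

1.073


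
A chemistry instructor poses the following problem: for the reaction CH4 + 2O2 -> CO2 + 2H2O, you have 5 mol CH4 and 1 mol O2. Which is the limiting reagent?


Mole ratio available / coefficient:
  CH4: 5/1 = 5.000
  O2: 1/2 = 0.500
Smaller ratio is limiting.

O2


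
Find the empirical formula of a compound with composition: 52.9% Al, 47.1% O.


Assume 100 g sample. Moles of each element:
  Al: 52.9/26.98 = 1.961 mol
  O: 47.1/16.0 = 2.944 mol
Divide by smallest (1.961):
  Al: 1.961/1.961 = 1.0
  O: 2.944/1.961 = 1.5
Multiply all ratios by 2 to obtain whole numbers.
Empirical formula: Al2O3

Al2O3


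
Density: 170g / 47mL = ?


ρ = mass/volume
= 170/47
= 3.617 g/mL

3.617 g/mL


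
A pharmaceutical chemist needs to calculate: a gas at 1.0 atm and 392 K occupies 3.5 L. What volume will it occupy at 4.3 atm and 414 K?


P1V1/T1 = P2V2/T2
V2 = P1V1T2/(T1P2)
= 1.0×3.5×414/(392×4.3)
= 0.86 L

0.86 L


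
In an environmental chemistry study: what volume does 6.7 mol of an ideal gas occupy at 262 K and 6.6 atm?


PV = nRT  (R = 0.08206 L·atm/(mol·K))
V = nRT/P = 6.7×0.08206×262/6.6
= 21.825 L

21.825 L


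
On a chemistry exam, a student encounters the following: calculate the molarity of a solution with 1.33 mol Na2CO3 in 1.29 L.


M = n/V = 1.33/1.29 = 1.031 mol/L

1.031 M


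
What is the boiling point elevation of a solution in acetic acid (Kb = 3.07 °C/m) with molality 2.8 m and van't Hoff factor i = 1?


ΔTb = Kb × m × i
= 3.07 × 2.8 × 1
= 8.596 °C

8.596 °C


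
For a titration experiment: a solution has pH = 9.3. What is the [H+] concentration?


[H+] = 10^(-pH) = 10^(-9.3)
= 5.01×10^-10 M

5.01×10^-10 M


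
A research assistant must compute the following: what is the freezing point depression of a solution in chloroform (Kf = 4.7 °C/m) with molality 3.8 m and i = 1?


ΔTf = Kf × m × i
= 4.7 × 3.8 × 1
= 17.86 °C

17.86 °C


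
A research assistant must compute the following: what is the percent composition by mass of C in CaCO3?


M(CaCO3) = 1×40.08 + 1×12.01 + 3×16.0 = 100.09 g/mol
Mass of C = 1 × 12.01 = 12.01 g/mol
% C = 12.01/100.09 × 100 = 12.00%

12.00%


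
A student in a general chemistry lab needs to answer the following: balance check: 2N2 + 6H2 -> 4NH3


Equation: 2N2 + 6H2 -> 4NH3
Check atoms: H: 12=12, N: 4=4
Balanced

Yes, balanced


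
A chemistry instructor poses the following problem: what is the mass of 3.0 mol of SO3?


M(SO3) = 80.07 g/mol
mass = n × M = 3.0 × 80.07 = 240.21 g

240.21 g


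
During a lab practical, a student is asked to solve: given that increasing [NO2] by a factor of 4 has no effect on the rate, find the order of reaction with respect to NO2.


rate ∝ [NO2]^n
rate ∝ [NO2]^0
Order in NO2: 0

0


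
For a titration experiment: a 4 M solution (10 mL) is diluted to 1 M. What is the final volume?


C1V1 = C2V2
4 × 10 = 1 × V2
V2 = 40/1 = 40.0 mL

40.0 mL


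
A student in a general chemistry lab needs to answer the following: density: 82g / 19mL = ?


ρ = mass/volume
= 82/19
= 4.316 g/mL

4.316 g/mL


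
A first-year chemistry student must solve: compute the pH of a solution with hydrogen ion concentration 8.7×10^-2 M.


pH = -log10([H+]) = -log10(8.7×10^-2)
= 2 - log10(8.7)
= 2 - 0.94
= 1.06

1.06


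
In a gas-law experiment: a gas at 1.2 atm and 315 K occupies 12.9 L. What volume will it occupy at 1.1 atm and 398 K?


P1V1/T1 = P2V2/T2
V2 = P1V1T2/(T1P2)
= 1.2×12.9×398/(315×1.1)
= 17.781 L

17.781 L


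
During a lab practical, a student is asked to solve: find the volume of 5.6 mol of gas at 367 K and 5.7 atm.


PV = nRT  (R = 0.08206 L·atm/(mol·K))
V = nRT/P = 5.6×0.08206×367/5.7
= 29.588 L

29.588 L


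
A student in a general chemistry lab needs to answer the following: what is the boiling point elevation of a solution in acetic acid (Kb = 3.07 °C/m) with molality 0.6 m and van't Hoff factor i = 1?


ΔTb = Kb × m × i
= 3.07 × 0.6 × 1
= 1.842 °C

1.842 °C


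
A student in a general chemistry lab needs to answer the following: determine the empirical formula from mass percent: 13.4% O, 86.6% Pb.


Assume 100 g sample. Moles of each element:
  O: 13.4/16.0 = 0.838 mol
  Pb: 86.6/207.2 = 0.418 mol
Divide by smallest (0.418):
  O: 0.838/0.418 = 2.0
  Pb: 0.418/0.418 = 1.0
Empirical formula: PbO2

PbO2


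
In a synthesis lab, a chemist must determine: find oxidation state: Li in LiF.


Group 1 metal: +1
Oxidation number: +1

+1


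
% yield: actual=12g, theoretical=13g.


% yield = actual/theoretical × 100
= 12/13 × 100
= 92.31%

92.31%


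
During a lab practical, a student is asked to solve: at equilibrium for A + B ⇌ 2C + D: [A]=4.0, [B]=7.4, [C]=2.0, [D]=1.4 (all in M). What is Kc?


Kc = [C]^2[D]/([A][B])
= (2.0^2 × 1.4^1)/(4.0^1 × 7.4^1)
= 5.6/29.6
= 0.1892

0.1892


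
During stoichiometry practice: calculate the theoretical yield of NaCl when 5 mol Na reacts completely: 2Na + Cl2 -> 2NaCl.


Mole ratio NaCl:Na = 2:2
n(NaCl) = 5 × 2/2 = 5.000 mol
mass = 5.000 × 58.44 = 292.2 g

292.2 g


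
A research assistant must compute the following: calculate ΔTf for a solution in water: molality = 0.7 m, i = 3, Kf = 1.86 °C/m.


ΔTf = Kf × m × i
= 1.86 × 0.7 × 3
= 3.906 °C

3.906 °C


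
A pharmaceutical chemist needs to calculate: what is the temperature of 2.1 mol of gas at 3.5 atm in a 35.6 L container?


PV = nRT  (R = 0.08206 L·atm/(mol·K))
T = PV/(nR) = 3.5×35.6/(2.1×0.08206)
= 124.60/0.172326
= 723.05 K

723.05 K


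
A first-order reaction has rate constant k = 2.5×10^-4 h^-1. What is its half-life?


t½ = ln2/k = 0.693147/(2.5×10^-4 h^-1)
= 2773 h

2773 h


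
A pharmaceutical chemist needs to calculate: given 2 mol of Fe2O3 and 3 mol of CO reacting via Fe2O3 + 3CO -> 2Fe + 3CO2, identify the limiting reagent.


Mole ratio available / coefficient:
  Fe2O3: 2/1 = 2.000
  CO: 3/3 = 1.000
Smaller ratio is limiting.

CO


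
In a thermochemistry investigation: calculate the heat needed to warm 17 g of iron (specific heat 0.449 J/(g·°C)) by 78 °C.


q = mcΔT = 17 × 0.449 × 78
= 595.37 J

595.37 J


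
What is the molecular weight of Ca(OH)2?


M(Ca(OH)2) = 1×40.08 + 2×16.0 + 2×1.008
= 40.08 + 32.0 + 2.02
= 74.1 g/mol

74.1 g/mol


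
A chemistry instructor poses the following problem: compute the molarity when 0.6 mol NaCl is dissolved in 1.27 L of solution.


M = n/V = 0.6/1.27 = 0.472 mol/L

0.472 M


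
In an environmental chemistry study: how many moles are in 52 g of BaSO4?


M(BaSO4) = 233.4 g/mol
n = mass/M = 52/233.4 = 0.2228 mol

0.2228 mol


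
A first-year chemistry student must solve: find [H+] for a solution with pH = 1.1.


[H+] = 10^(-pH) = 10^(-1.1)
= 7.94×10^-2 M

7.94×10^-2 M


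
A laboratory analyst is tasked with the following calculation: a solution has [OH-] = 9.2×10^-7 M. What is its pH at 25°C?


pOH = -log10([OH-]) = -log10(9.2×10^-7)
= 7 - log10(9.2) = 6.04
pH = 14 - pOH = 14 - 6.04 = 7.96

7.96


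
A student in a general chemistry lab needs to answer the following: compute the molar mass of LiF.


M(LiF) = 1×6.94 + 1×19.0
= 6.94 + 19.0
= 25.94 g/mol

25.94 g/mol


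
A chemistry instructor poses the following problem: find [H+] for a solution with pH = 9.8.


[H+] = 10^(-pH) = 10^(-9.8)
= 1.58×10^-10 M

1.58×10^-10 M


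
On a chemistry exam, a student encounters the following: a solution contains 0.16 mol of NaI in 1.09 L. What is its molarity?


M = n/V = 0.16/1.09 = 0.147 mol/L

0.147 M


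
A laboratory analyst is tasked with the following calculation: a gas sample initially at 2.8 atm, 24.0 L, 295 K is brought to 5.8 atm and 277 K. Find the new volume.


P1V1/T1 = P2V2/T2
V2 = P1V1T2/(T1P2)
= 2.8×24.0×277/(295×5.8)
= 10.879 L

10.879 L


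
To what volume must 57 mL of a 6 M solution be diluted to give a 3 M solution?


C1V1 = C2V2
6 × 57 = 3 × V2
V2 = 342/3 = 114.0 mL

114.0 mL


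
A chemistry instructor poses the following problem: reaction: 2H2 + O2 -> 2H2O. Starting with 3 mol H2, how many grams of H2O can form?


Mole ratio H2O:H2 = 2:2
n(H2O) = 3 × 2/2 = 3.000 mol
mass = 3.000 × 18.02 = 54.06 g

54.06 g


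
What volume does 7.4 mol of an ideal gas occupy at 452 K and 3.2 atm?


PV = nRT  (R = 0.08206 L·atm/(mol·K))
V = nRT/P = 7.4×0.08206×452/3.2
= 85.773 L

85.773 L


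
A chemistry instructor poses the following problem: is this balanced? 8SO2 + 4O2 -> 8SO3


Equation: 8SO2 + 4O2 -> 8SO3
Check atoms: O: 24=24, S: 8=8
Balanced

Yes, balanced


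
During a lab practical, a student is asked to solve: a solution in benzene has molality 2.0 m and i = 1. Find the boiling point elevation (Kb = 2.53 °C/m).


ΔTb = Kb × m × i
= 2.53 × 2.0 × 1
= 5.06 °C

5.06 °C


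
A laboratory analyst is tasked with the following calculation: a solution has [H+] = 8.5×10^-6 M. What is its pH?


pH = -log10([H+]) = -log10(8.5×10^-6)
= 6 - log10(8.5)
= 6 - 0.93
= 5.07

5.07


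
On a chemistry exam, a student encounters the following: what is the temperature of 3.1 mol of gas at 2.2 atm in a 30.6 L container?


PV = nRT  (R = 0.08206 L·atm/(mol·K))
T = PV/(nR) = 2.2×30.6/(3.1×0.08206)
= 67.32/0.254386
= 264.64 K

264.64 K


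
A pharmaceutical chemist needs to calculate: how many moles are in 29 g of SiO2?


M(SiO2) = 60.09 g/mol
n = mass/M = 29/60.09 = 0.4826 mol

0.4826 mol


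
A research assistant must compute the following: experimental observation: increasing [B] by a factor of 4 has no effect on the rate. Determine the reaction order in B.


rate ∝ [B]^n
rate ∝ [B]^0
Order in B: 0

0


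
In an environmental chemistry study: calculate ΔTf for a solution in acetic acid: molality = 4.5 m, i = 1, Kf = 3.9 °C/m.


ΔTf = Kf × m × i
= 3.9 × 4.5 × 1
= 17.55 °C

17.55 °C


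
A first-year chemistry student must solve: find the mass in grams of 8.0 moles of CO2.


M(CO2) = 44.01 g/mol
mass = n × M = 8.0 × 44.01 = 352.08 g

352.08 g


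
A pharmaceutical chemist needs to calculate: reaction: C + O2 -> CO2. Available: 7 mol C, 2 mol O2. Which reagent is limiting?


Mole ratio available / coefficient:
  C: 7/1 = 7.000
  O2: 2/1 = 2.000
Smaller ratio is limiting.

O2


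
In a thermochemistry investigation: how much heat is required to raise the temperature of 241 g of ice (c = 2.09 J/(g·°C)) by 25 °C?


q = mcΔT = 241 × 2.09 × 25
= 12592.25 J

12592.25 J


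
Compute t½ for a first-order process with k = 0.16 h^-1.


t½ = ln2/k = 0.693147/(0.16 h^-1)
= 4.332 h

4.332 h


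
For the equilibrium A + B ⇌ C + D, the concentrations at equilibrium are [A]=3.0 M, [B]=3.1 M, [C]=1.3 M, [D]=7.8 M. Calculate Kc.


Kc = [C][D]/([A][B])
= (1.3^1 × 7.8^1)/(3.0^1 × 3.1^1)
= 10.14/9.3
= 1.090

1.090


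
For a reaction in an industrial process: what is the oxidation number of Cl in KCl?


halide: -1
Oxidation number: -1

-1


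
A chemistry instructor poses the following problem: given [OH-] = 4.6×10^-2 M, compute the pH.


pOH = -log10([OH-]) = -log10(4.6×10^-2)
= 2 - log10(4.6) = 1.34
pH = 14 - pOH = 14 - 1.34 = 12.66

12.66


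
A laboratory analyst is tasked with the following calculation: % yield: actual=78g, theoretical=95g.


% yield = actual/theoretical × 100
= 78/95 × 100
= 82.11%

82.11%


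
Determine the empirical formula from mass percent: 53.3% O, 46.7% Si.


Assume 100 g sample. Moles of each element:
  O: 53.3/16.0 = 3.331 mol
  Si: 46.7/28.09 = 1.663 mol
Divide by smallest (1.663):
  O: 3.331/1.663 = 2.0
  Si: 1.663/1.663 = 1.0
Empirical formula: SiO2

SiO2


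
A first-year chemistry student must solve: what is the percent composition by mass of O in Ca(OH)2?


M(Ca(OH)2) = 1×40.08 + 2×16.0 + 2×1.008 = 74.096 g/mol
Mass of O = 2 × 16.0 = 32.00 g/mol
% O = 32.00/74.096 × 100 = 43.19%

43.19%


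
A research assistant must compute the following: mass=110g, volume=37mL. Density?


ρ = mass/volume
= 110/37
= 2.973 g/mL

2.973 g/mL


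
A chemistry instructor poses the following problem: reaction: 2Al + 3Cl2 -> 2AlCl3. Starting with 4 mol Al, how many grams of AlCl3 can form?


Mole ratio AlCl3:Al = 2:2
n(AlCl3) = 4 × 2/2 = 4.000 mol
mass = 4.000 × 133.33 = 533.32 g

533.32 g


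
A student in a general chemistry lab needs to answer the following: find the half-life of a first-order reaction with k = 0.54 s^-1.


t½ = ln2/k = 0.693147/(0.54 s^-1)
= 1.284 s

1.284 s


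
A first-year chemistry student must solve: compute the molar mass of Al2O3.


M(Al2O3) = 2×26.98 + 3×16.0
= 53.96 + 48.0
= 101.96 g/mol

101.96 g/mol


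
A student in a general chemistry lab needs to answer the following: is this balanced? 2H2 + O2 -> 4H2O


Equation: 2H2 + O2 -> 4H2O
Check atoms: H: 4≠8, O: 2≠4
Not balanced

No, not balanced


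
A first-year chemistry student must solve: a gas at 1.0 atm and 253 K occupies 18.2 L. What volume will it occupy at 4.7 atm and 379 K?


P1V1/T1 = P2V2/T2
V2 = P1V1T2/(T1P2)
= 1.0×18.2×379/(253×4.7)
= 5.801 L

5.801 L


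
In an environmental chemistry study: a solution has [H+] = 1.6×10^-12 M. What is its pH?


pH = -log10([H+]) = -log10(1.6×10^-12)
= 12 - log10(1.6)
= 12 - 0.2
= 11.8

11.8


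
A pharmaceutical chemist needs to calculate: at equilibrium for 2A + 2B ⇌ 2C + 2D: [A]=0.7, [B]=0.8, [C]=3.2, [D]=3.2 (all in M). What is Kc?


Kc = [C]^2[D]^2/([A]^2[B]^2)
= (3.2^2 × 3.2^2)/(0.7^2 × 0.8^2)
= 104.8576/0.3136
= 334.4

334.4


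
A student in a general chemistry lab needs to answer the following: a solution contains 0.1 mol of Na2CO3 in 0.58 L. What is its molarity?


M = n/V = 0.1/0.58 = 0.172 mol/L

0.172 M


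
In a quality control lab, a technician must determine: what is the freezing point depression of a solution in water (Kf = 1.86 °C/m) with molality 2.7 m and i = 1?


ΔTf = Kf × m × i
= 1.86 × 2.7 × 1
= 5.022 °C

5.022 °C


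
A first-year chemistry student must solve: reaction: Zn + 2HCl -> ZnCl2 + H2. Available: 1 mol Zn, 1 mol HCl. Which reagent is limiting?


Mole ratio available / coefficient:
  Zn: 1/1 = 1.000
  HCl: 1/2 = 0.500
Smaller ratio is limiting.

HCl


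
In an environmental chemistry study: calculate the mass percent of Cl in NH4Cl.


M(NH4Cl) = 1×14.01 + 4×1.008 + 1×35.45 = 53.492 g/mol
Mass of Cl = 1 × 35.45 = 35.45 g/mol
% Cl = 35.45/53.492 × 100 = 66.27%

66.27%


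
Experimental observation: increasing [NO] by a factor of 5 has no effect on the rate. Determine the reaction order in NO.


rate ∝ [NO]^n
rate ∝ [NO]^0
Order in NO: 0

0


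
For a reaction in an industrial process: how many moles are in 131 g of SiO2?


M(SiO2) = 60.09 g/mol
n = mass/M = 131/60.09 = 2.1801 mol

2.1801 mol


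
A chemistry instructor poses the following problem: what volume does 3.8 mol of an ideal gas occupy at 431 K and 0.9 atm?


PV = nRT  (R = 0.08206 L·atm/(mol·K))
V = nRT/P = 3.8×0.08206×431/0.9
= 149.331 L

149.331 L


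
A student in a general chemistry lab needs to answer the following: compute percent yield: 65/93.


% yield = actual/theoretical × 100
= 65/93 × 100
= 69.89%

69.89%


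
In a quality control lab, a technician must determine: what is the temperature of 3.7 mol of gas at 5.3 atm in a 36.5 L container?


PV = nRT  (R = 0.08206 L·atm/(mol·K))
T = PV/(nR) = 5.3×36.5/(3.7×0.08206)
= 193.45/0.303622
= 637.14 K

637.14 K


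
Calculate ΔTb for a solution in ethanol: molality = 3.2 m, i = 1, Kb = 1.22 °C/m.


ΔTb = Kb × m × i
= 1.22 × 3.2 × 1
= 3.904 °C

3.904 °C


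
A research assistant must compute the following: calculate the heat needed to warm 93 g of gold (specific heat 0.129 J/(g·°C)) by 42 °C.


q = mcΔT = 93 × 0.129 × 42
= 503.87 J

503.87 J


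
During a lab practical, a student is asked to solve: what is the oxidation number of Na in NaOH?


Group 1 metal: +1
Oxidation number: +1

+1


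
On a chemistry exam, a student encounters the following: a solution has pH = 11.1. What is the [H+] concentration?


[H+] = 10^(-pH) = 10^(-11.1)
= 7.94×10^-12 M

7.94×10^-12 M


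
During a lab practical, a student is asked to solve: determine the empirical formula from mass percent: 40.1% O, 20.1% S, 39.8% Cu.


Assume 100 g sample. Moles of each element:
  O: 40.1/16.0 = 2.506 mol
  S: 20.1/32.07 = 0.627 mol
  Cu: 39.8/63.55 = 0.626 mol
Divide by smallest (0.626):
  O: 2.506/0.626 = 4.0
  S: 0.627/0.626 = 1.0
  Cu: 0.626/0.626 = 1.0
Empirical formula: CuSO4

CuSO4


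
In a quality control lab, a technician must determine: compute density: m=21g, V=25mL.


ρ = mass/volume
= 21/25
= 0.84 g/mL

0.84 g/mL


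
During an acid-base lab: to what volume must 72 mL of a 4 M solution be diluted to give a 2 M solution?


C1V1 = C2V2
4 × 72 = 2 × V2
V2 = 288/2 = 144.0 mL

144.0 mL


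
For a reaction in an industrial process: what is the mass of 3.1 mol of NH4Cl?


M(NH4Cl) = 53.49 g/mol
mass = n × M = 3.1 × 53.49 = 165.82 g

165.82 g


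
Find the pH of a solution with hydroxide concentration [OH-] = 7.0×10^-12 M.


pOH = -log10([OH-]) = -log10(7.0×10^-12)
= 12 - log10(7.0) = 11.15
pH = 14 - pOH = 14 - 11.15 = 2.85

2.85


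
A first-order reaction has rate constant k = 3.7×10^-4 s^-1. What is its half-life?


t½ = ln2/k = 0.693147/(3.7×10^-4 s^-1)
= 1873 s

1873 s


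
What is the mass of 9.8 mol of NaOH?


M(NaOH) = 40.0 g/mol
mass = n × M = 9.8 × 40.0 = 392.00 g

392.00 g


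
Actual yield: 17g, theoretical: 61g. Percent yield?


% yield = actual/theoretical × 100
= 17/61 × 100
= 27.87%

27.87%


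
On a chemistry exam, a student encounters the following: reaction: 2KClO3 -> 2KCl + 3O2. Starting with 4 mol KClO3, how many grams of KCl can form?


Mole ratio KCl:KClO3 = 2:2
n(KCl) = 4 × 2/2 = 4.000 mol
mass = 4.000 × 74.55 = 298.2 g

298.2 g


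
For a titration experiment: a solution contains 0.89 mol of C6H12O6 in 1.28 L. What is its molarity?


M = n/V = 0.89/1.28 = 0.695 mol/L

0.695 M


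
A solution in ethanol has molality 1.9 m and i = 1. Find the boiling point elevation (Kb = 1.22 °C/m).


ΔTb = Kb × m × i
= 1.22 × 1.9 × 1
= 2.318 °C

2.318 °C


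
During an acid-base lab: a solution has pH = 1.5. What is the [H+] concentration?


[H+] = 10^(-pH) = 10^(-1.5)
= 3.16×10^-2 M

3.16×10^-2 M


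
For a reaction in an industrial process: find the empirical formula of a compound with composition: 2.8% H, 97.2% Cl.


Assume 100 g sample. Moles of each element:
  H: 2.8/1.008 = 2.778 mol
  Cl: 97.2/35.45 = 2.742 mol
Divide by smallest (2.742):
  H: 2.778/2.742 = 1.01
  Cl: 2.742/2.742 = 1.0
Empirical formula: HCl

HCl


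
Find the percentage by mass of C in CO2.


M(CO2) = 1×12.01 + 2×16.0 = 44.01 g/mol
Mass of C = 1 × 12.01 = 12.01 g/mol
% C = 12.01/44.01 × 100 = 27.29%

27.29%


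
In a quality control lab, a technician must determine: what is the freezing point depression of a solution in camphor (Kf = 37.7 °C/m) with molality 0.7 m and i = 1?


ΔTf = Kf × m × i
= 37.7 × 0.7 × 1
= 26.39 °C

26.39 °C


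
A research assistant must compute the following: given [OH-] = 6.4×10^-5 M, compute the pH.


pOH = -log10([OH-]) = -log10(6.4×10^-5)
= 5 - log10(6.4) = 4.19
pH = 14 - pOH = 14 - 4.19 = 9.81

9.81


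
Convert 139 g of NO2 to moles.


M(NO2) = 46.01 g/mol
n = mass/M = 139/46.01 = 3.0211 mol

3.0211 mol


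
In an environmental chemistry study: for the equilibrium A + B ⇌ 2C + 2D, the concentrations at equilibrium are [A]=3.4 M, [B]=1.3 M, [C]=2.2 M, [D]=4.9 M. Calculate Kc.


Kc = [C]^2[D]^2/([A][B])
= (2.2^2 × 4.9^2)/(3.4^1 × 1.3^1)
= 116.2084/4.42
= 26.29

26.29


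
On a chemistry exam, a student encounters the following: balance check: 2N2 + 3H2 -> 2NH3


Equation: 2N2 + 3H2 -> 2NH3
Check atoms: H: 6=6, N: 4≠2
Not balanced

No, not balanced


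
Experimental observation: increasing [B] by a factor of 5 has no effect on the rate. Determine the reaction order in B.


rate ∝ [B]^n
rate ∝ [B]^0
Order in B: 0

0


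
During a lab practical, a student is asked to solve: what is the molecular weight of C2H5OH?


M(C2H5OH) = 2×12.01 + 6×1.008 + 1×16.0
= 24.02 + 6.05 + 16.0
= 46.07 g/mol

46.07 g/mol


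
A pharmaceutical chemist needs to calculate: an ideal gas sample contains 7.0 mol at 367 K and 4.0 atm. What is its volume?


PV = nRT  (R = 0.08206 L·atm/(mol·K))
V = nRT/P = 7.0×0.08206×367/4.0
= 52.703 L

52.703 L


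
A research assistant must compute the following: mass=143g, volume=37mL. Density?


ρ = mass/volume
= 143/37
= 3.865 g/mL

3.865 g/mL


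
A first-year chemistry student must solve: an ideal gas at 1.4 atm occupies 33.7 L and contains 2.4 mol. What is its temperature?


PV = nRT  (R = 0.08206 L·atm/(mol·K))
T = PV/(nR) = 1.4×33.7/(2.4×0.08206)
= 47.18/0.196944
= 239.56 K

239.56 K


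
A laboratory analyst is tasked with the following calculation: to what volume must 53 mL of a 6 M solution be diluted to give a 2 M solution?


C1V1 = C2V2
6 × 53 = 2 × V2
V2 = 318/2 = 159.0 mL

159.0 mL


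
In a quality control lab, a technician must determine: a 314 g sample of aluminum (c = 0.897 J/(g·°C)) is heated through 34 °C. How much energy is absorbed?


q = mcΔT = 314 × 0.897 × 34
= 9576.37 J

9576.37 J


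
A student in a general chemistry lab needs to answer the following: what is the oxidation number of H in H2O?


H is +1 with nonmetals
Oxidation number: +1

+1


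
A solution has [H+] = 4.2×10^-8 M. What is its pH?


pH = -log10([H+]) = -log10(4.2×10^-8)
= 8 - log10(4.2)
= 8 - 0.62
= 7.38

7.38


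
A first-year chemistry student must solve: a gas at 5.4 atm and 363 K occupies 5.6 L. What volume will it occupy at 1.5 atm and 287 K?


P1V1/T1 = P2V2/T2
V2 = P1V1T2/(T1P2)
= 5.4×5.6×287/(363×1.5)
= 15.939 L

15.939 L


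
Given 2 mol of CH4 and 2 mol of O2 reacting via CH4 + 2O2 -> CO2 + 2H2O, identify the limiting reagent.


Mole ratio available / coefficient:
  CH4: 2/1 = 2.000
  O2: 2/2 = 1.000
Smaller ratio is limiting.

O2


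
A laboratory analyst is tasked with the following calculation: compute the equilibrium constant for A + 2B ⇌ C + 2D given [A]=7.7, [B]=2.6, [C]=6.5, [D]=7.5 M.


Kc = [C][D]^2/([A][B]^2)
= (6.5^1 × 7.5^2)/(7.7^1 × 2.6^2)
= 365.625/52.052
= 7.024

7.024


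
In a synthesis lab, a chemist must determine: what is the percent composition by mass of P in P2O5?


M(P2O5) = 2×30.97 + 5×16.0 = 141.94 g/mol
Mass of P = 2 × 30.97 = 61.94 g/mol
% P = 61.94/141.94 × 100 = 43.64%

43.64%


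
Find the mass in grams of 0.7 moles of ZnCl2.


M(ZnCl2) = 136.28 g/mol
mass = n × M = 0.7 × 136.28 = 95.40 g

95.40 g


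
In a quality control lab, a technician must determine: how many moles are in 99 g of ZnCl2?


M(ZnCl2) = 136.28 g/mol
n = mass/M = 99/136.28 = 0.7264 mol

0.7264 mol


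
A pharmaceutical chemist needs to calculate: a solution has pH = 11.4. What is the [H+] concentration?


[H+] = 10^(-pH) = 10^(-11.4)
= 3.98×10^-12 M

3.98×10^-12 M


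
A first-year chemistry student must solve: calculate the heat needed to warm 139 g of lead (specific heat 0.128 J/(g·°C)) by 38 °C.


q = mcΔT = 139 × 0.128 × 38
= 676.10 J

676.10 J


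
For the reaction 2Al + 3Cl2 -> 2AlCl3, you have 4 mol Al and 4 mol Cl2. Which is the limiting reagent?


Mole ratio available / coefficient:
  Al: 4/2 = 2.000
  Cl2: 4/3 = 1.333
Smaller ratio is limiting.

Cl2


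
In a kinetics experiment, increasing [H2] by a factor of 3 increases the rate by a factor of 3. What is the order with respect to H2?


rate ∝ [H2]^n
3^n = 3 → n = 1
Order in H2: 1

1


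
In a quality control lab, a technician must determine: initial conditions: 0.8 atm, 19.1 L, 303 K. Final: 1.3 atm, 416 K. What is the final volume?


P1V1/T1 = P2V2/T2
V2 = P1V1T2/(T1P2)
= 0.8×19.1×416/(303×1.3)
= 16.137 L

16.137 L


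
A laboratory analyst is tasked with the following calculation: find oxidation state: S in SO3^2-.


x + 3(-2) = -2, so x = +4
Oxidation number: +4

+4


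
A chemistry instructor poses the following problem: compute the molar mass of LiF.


M(LiF) = 1×6.94 + 1×19.0
= 6.94 + 19.0
= 25.94 g/mol

25.94 g/mol


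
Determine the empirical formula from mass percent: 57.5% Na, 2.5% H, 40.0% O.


Assume 100 g sample. Moles of each element:
  Na: 57.5/22.99 = 2.501 mol
  H: 2.5/1.008 = 2.48 mol
  O: 40.0/16.0 = 2.5 mol
Divide by smallest (2.48):
  Na: 2.501/2.48 = 1.01
  H: 2.48/2.48 = 1.0
  O: 2.5/2.48 = 1.01
Empirical formula: NaOH

NaOH


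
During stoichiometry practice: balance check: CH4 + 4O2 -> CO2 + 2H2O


Equation: CH4 + 4O2 -> CO2 + 2H2O
Check atoms: C: 1=1, H: 4=4, O: 8≠4
Not balanced

No, not balanced


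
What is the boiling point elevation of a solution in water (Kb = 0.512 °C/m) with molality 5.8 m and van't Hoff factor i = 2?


ΔTb = Kb × m × i
= 0.512 × 5.8 × 2
= 5.9392 °C

5.9392 °C


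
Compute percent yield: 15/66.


% yield = actual/theoretical × 100
= 15/66 × 100
= 22.73%

22.73%


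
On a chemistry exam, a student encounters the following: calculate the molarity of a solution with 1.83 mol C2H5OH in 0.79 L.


M = n/V = 1.83/0.79 = 2.316 mol/L

2.316 M


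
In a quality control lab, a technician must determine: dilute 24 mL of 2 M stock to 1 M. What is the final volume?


C1V1 = C2V2
2 × 24 = 1 × V2
V2 = 48/1 = 48.0 mL

48.0 mL


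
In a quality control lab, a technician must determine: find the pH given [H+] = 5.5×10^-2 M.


pH = -log10([H+]) = -log10(5.5×10^-2)
= 2 - log10(5.5)
= 2 - 0.74
= 1.26

1.26


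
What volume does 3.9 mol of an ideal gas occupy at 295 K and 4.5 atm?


PV = nRT  (R = 0.08206 L·atm/(mol·K))
V = nRT/P = 3.9×0.08206×295/4.5
= 20.98 L

20.98 L


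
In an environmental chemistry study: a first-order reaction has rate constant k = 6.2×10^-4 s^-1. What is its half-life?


t½ = ln2/k = 0.693147/(6.2×10^-4 s^-1)
= 1118 s

1118 s


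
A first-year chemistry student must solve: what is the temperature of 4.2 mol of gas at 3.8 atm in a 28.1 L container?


PV = nRT  (R = 0.08206 L·atm/(mol·K))
T = PV/(nR) = 3.8×28.1/(4.2×0.08206)
= 106.78/0.344652
= 309.82 K

309.82 K


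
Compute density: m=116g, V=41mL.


ρ = mass/volume
= 116/41
= 2.829 g/mL

2.829 g/mL


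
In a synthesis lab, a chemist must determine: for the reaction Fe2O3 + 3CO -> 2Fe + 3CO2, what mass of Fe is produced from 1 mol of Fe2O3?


Mole ratio Fe:Fe2O3 = 2:1
n(Fe) = 1 × 2/1 = 2.000 mol
mass = 2.000 × 55.85 = 111.7 g

111.7 g


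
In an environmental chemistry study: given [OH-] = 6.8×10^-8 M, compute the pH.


pOH = -log10([OH-]) = -log10(6.8×10^-8)
= 8 - log10(6.8) = 7.17
pH = 14 - pOH = 14 - 7.17 = 6.83

6.83


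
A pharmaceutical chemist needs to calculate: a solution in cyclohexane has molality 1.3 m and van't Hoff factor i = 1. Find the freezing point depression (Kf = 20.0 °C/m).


ΔTf = Kf × m × i
= 20.0 × 1.3 × 1
= 26.0 °C

26.0 °C


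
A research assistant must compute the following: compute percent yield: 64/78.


% yield = actual/theoretical × 100
= 64/78 × 100
= 82.05%

82.05%


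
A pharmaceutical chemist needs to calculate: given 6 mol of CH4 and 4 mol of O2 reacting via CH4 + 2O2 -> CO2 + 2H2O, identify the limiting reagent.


Mole ratio available / coefficient:
  CH4: 6/1 = 6.000
  O2: 4/2 = 2.000
Smaller ratio is limiting.

O2


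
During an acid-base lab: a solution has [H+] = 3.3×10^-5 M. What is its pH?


pH = -log10([H+]) = -log10(3.3×10^-5)
= 5 - log10(3.3)
= 5 - 0.52
= 4.48

4.48


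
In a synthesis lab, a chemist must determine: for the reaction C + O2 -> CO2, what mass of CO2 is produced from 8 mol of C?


Mole ratio CO2:C = 1:1
n(CO2) = 8 × 1/1 = 8.000 mol
mass = 8.000 × 44.01 = 352.08 g

352.08 g


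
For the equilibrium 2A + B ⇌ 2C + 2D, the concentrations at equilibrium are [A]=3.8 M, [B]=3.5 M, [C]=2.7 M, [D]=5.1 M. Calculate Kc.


Kc = [C]^2[D]^2/([A]^2[B])
= (2.7^2 × 5.1^2)/(3.8^2 × 3.5^1)
= 189.6129/50.54
= 3.752

3.752


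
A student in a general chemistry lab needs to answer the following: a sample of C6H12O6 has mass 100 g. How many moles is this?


M(C6H12O6) = 180.16 g/mol
n = mass/M = 100/180.16 = 0.5551 mol

0.5551 mol


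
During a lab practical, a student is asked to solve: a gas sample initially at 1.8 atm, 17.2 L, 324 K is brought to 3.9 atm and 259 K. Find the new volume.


P1V1/T1 = P2V2/T2
V2 = P1V1T2/(T1P2)
= 1.8×17.2×259/(324×3.9)
= 6.346 L

6.346 L


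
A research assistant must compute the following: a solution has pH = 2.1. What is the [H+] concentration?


[H+] = 10^(-pH) = 10^(-2.1)
= 7.94×10^-3 M

7.94×10^-3 M


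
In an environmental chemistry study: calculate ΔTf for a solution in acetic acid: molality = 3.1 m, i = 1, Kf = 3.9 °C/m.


ΔTf = Kf × m × i
= 3.9 × 3.1 × 1
= 12.09 °C

12.09 °C


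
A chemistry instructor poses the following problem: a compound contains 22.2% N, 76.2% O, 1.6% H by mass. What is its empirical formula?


Assume 100 g sample. Moles of each element:
  N: 22.2/14.01 = 1.585 mol
  O: 76.2/16.0 = 4.763 mol
  H: 1.6/1.008 = 1.587 mol
Divide by smallest (1.585):
  N: 1.585/1.585 = 1.0
  O: 4.763/1.585 = 3.01
  H: 1.587/1.585 = 1.0
Empirical formula: HNO3

HNO3


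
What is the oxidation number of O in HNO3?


O is usually -2
Oxidation number: -2

-2


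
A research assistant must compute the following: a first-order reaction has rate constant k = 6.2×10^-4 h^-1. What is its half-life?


t½ = ln2/k = 0.693147/(6.2×10^-4 h^-1)
= 1118 h

1118 h


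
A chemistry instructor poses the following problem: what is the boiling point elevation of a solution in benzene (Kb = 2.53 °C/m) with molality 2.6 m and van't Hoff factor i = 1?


ΔTb = Kb × m × i
= 2.53 × 2.6 × 1
= 6.578 °C

6.578 °C


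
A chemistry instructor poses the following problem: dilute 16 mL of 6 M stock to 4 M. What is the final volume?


C1V1 = C2V2
6 × 16 = 4 × V2
V2 = 96/4 = 24.0 mL

24.0 mL


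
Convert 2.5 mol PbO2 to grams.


M(PbO2) = 239.2 g/mol
mass = n × M = 2.5 × 239.2 = 598.00 g

598.00 g


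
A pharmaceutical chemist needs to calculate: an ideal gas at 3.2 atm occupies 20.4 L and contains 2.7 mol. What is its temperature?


PV = nRT  (R = 0.08206 L·atm/(mol·K))
T = PV/(nR) = 3.2×20.4/(2.7×0.08206)
= 65.28/0.221562
= 294.64 K

294.64 K


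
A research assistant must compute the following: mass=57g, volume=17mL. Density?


ρ = mass/volume
= 57/17
= 3.353 g/mL

3.353 g/mL


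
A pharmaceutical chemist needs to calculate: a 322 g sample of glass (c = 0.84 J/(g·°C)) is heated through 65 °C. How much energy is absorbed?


q = mcΔT = 322 × 0.84 × 65
= 17581.20 J

17581.20 J


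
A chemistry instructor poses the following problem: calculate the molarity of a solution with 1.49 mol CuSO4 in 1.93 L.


M = n/V = 1.49/1.93 = 0.772 mol/L

0.772 M


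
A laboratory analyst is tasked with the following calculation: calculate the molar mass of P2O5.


M(P2O5) = 2×30.97 + 5×16.0
= 61.94 + 80.0
= 141.94 g/mol

141.94 g/mol


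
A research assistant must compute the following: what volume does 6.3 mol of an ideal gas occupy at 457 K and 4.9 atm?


PV = nRT  (R = 0.08206 L·atm/(mol·K))
V = nRT/P = 6.3×0.08206×457/4.9
= 48.216 L

48.216 L


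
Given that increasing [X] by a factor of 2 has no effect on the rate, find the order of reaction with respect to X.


rate ∝ [X]^n
rate ∝ [X]^0
Order in X: 0

0


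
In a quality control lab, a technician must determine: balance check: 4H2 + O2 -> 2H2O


Equation: 4H2 + O2 -> 2H2O
Check atoms: H: 8≠4, O: 2=2
Not balanced

No, not balanced


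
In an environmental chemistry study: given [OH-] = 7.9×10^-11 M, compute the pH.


pOH = -log10([OH-]) = -log10(7.9×10^-11)
= 11 - log10(7.9) = 10.1
pH = 14 - pOH = 14 - 10.1 = 3.9

3.9


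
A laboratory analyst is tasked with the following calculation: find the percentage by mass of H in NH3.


M(NH3) = 1×14.01 + 3×1.008 = 17.034 g/mol
Mass of H = 3 × 1.008 = 3.024 g/mol
% H = 3.024/17.034 × 100 = 17.75%

17.75%


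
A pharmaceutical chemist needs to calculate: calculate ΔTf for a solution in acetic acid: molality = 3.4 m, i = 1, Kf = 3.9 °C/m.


ΔTf = Kf × m × i
= 3.9 × 3.4 × 1
= 13.26 °C

13.26 °C


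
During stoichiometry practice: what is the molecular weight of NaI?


M(NaI) = 1×22.99 + 1×126.9
= 22.99 + 126.9
= 149.89 g/mol

149.89 g/mol
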